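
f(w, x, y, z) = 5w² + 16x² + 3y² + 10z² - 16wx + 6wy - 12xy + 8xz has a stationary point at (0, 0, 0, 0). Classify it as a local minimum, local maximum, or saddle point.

The Hessian at the origin is H = [[10, -16, 6, 0], [-16, 32, -12, 8], [6, -12, 6, 0], [0, 8, 0, 20]].
Applying the same elementary operations to the rows and columns of H produces a congruent diagonal matrix with entries 10, 32/5, 3/2, 4.
Counting signs: 4 positive.
H is positive definite, so the origin is a strict local minimum.

local minimum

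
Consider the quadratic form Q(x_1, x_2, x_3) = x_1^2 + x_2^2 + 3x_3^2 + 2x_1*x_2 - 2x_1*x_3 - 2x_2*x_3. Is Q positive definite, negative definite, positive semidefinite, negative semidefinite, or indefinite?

Write A = [[1, 1, -1], [1, 1, -1], [-1, -1, 3]].
Congruent diagonalization of A (simultaneous row and column reduction) yields pivots 1, 0, 2.
Counting signs: 2 positive, 1 zero.
Hence Q is positive semidefinite.

positive semidefinite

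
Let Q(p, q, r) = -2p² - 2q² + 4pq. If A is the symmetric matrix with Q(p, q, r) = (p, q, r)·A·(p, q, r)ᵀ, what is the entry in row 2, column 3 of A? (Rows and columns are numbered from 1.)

0

The coefficient of q·r in Q is 0. For a symmetric A this equals A[2,3] + A[3,2] = 2·A[2,3].
So A[2,3] = 0/2 = 0.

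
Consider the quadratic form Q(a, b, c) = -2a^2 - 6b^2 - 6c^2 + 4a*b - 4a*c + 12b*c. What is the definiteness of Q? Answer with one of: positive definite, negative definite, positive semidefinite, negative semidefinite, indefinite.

Write A = [[-2, 2, -2], [2, -6, 6], [-2, 6, -6]].
Applying the same elementary operations to the rows and columns of A produces a congruent diagonal matrix with entries -2, -4, 0.
Counting signs: 2 negative, 1 zero.
Hence Q is negative semidefinite.

negative semidefinite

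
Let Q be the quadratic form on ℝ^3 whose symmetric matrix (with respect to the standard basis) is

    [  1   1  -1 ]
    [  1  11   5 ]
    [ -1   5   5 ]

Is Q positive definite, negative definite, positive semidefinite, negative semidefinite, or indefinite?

positive definite

Row-reducing A symmetrically gives the diagonal entries 1, 10, 2/5.
So there are 3 positive pivots.
Hence Q is positive definite.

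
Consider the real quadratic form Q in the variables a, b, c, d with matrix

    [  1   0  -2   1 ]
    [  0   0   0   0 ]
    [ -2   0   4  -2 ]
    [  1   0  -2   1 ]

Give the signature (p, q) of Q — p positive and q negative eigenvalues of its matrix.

Congruent diagonalization of A (simultaneous row and column reduction) yields pivots 1, 0, 0, 0.
So there are 1 positive, 3 zero pivots.

(1, 0)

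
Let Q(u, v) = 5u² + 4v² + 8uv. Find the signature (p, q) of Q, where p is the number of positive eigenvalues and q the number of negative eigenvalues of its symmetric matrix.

The associated matrix is A = [[5, 4], [4, 4]].
An LDLᵀ factorisation of A has diagonal entries 5, 4/5.
So there are 2 positive pivots.

(2, 0)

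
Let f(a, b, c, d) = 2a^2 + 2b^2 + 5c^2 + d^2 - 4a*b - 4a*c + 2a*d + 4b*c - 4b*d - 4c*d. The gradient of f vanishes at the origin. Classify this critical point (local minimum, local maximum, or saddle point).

The Hessian at the origin is H = [[4, -4, -4, 2], [-4, 4, 4, -4], [-4, 4, 10, -4], [2, -4, -4, 2]].
H is indefinite, so the origin is a saddle point.

saddle point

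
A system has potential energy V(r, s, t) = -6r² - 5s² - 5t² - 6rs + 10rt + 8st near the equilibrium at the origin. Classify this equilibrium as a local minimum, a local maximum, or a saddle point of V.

The Hessian at the origin is H = [[-12, -6, 10], [-6, -10, 8], [10, 8, -10]].
Applying the same elementary operations to the rows and columns of H produces a congruent diagonal matrix with entries -12, -7, -8/21.
Counting signs: 3 negative.
H is negative definite, so the origin is a strict local maximum.

local maximum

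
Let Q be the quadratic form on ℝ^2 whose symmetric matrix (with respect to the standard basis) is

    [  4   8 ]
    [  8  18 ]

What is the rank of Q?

An LDLᵀ factorisation of A has diagonal entries 4, 2.
So there are 2 positive pivots.
The rank is the number of nonzero pivots: 2.

2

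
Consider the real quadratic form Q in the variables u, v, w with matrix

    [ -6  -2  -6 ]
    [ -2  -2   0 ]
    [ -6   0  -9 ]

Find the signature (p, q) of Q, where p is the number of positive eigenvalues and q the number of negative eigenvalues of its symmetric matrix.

Symmetric row and column elimination reduces A to a congruent diagonal form with pivots -6, -4/3, 0.
That gives 2 negative, 1 zero pivots.

(0, 2)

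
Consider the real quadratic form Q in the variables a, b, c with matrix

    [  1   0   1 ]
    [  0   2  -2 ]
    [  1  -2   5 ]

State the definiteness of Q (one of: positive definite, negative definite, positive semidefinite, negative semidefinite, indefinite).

positive definite

Leading principal minors: Δ_1 = 1, Δ_2 = 2, Δ_3 = 4.
All leading principal minors are positive, so by Sylvester's criterion Q is positive definite.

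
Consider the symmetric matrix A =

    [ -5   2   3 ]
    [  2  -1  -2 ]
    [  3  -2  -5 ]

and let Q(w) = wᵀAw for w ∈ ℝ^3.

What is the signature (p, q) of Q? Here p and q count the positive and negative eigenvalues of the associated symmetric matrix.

(0, 2)

Symmetric row and column elimination reduces A to a congruent diagonal form with pivots -5, -1/5, 0.
That gives 2 negative, 1 zero pivots.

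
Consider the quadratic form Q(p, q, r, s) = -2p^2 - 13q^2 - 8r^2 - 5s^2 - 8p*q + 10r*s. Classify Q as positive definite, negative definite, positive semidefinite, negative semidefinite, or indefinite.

The associated matrix is A = [[-2, -4, 0, 0], [-4, -13, 0, 0], [0, 0, -8, 5], [0, 0, 5, -5]].
Applying the same elementary operations to the rows and columns of A produces a congruent diagonal matrix with entries -2, -5, -8, -15/8.
So there are 4 negative pivots.
Hence Q is negative definite.

negative definite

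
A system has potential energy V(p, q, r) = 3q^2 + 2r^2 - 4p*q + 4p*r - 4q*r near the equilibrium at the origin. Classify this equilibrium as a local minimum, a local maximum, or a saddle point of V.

saddle point

The Hessian at the origin is H = [[0, -4, 4], [-4, 6, -4], [4, -4, 4]].
H is indefinite, so the origin is a saddle point.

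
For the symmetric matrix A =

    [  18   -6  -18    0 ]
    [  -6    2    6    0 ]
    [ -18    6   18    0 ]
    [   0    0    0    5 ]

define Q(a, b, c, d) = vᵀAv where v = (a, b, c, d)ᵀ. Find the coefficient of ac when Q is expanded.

The coefficient of ac is A[1,3] + A[3,1] = 2·(-18) = -36.

-36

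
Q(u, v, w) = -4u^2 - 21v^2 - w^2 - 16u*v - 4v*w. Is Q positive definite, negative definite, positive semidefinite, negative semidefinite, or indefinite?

negative definite

The symmetric matrix of Q is A = [[-4, -8, 0], [-8, -21, -2], [0, -2, -1]].
Leading principal minors: Δ_1 = -4, Δ_2 = 20, Δ_3 = -4.
The signs alternate starting with Δ_1 < 0, so by Sylvester's criterion Q is negative definite.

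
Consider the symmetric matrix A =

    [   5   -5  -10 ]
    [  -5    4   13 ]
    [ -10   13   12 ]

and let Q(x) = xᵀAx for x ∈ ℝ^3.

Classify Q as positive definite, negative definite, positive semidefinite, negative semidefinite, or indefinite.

indefinite

Symmetric row and column elimination reduces A to a congruent diagonal form with pivots 5, -1, 1.
That gives 2 positive, 1 negative pivots.
Hence Q is indefinite.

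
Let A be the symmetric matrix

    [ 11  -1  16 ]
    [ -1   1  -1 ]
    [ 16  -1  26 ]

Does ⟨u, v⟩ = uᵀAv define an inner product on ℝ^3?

yes

An LDLᵀ factorisation of A has diagonal entries 11, 10/11, 5/2.
Counting signs: 3 positive.
Hence Q is positive definite.
⟨·,·⟩ is an inner product exactly when A is positive definite.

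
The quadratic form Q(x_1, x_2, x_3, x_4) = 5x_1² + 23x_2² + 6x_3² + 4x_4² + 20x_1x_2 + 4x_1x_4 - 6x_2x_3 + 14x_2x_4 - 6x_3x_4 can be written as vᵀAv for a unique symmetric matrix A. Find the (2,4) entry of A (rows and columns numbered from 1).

The coefficient of x_2·x_4 in Q is 14. For a symmetric A this equals A[2,4] + A[4,2] = 2·A[2,4].
So A[2,4] = 14/2 = 7.

7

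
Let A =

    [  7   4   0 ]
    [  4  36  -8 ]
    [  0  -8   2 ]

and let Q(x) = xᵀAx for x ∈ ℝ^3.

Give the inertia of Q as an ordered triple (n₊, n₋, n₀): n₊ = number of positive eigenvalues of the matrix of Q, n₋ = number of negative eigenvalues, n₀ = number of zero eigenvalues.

(3, 0, 0)

Congruent diagonalization of A (simultaneous row and column reduction) yields pivots 7, 236/7, 6/59.
That gives 3 positive pivots.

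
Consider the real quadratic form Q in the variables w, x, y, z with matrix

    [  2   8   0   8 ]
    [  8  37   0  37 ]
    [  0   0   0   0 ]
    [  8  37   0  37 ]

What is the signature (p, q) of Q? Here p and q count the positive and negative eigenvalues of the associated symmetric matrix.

(2, 0)

Congruent diagonalization of A (simultaneous row and column reduction) yields pivots 2, 5, 0, 0.
So there are 2 positive, 2 zero pivots.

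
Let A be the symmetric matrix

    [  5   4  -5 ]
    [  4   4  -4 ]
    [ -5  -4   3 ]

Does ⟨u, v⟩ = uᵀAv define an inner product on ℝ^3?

no

Symmetric row and column elimination reduces A to a congruent diagonal form with pivots 5, 4/5, -2.
Counting signs: 2 positive, 1 negative.
Hence Q is indefinite.
⟨·,·⟩ is an inner product exactly when A is positive definite.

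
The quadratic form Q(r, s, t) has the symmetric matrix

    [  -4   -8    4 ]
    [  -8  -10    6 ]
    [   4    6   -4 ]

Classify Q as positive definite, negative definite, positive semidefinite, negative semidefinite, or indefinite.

Congruent diagonalization of A (simultaneous row and column reduction) yields pivots -4, 6, -2/3.
Counting signs: 1 positive, 2 negative.
Hence Q is indefinite.

indefinite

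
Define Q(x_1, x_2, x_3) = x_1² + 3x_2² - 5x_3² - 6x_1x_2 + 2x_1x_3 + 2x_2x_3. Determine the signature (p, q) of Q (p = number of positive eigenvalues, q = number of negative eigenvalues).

(1, 2)

Write A = [[1, -3, 1], [-3, 3, 1], [1, 1, -5]].
An LDLᵀ factorisation of A has diagonal entries 1, -6, -10/3.
Counting signs: 1 positive, 2 negative.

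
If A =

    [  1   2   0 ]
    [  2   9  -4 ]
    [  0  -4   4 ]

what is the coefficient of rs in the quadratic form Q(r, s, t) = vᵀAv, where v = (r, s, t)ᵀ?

4

The coefficient of rs is A[1,2] + A[2,1] = 2·2 = 4.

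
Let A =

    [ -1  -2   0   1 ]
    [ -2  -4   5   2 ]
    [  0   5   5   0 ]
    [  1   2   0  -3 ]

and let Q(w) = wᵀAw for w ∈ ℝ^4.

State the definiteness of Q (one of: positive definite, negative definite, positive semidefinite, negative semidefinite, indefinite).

indefinite

A is congruent to a diagonal matrix with 1 positive, 3 negative and 0 zero entries, so Q is indefinite.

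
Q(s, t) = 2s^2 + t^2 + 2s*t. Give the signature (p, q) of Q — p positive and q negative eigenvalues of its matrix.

The associated matrix is A = [[2, 1], [1, 1]].
Congruent diagonalization of A (simultaneous row and column reduction) yields pivots 2, 1/2.
That gives 2 positive pivots.

(2, 0)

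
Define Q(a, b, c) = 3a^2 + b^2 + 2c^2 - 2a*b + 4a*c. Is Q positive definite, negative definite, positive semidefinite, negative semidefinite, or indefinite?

positive semidefinite

Write A = [[3, -1, 2], [-1, 1, 0], [2, 0, 2]].
Applying the same elementary operations to the rows and columns of A produces a congruent diagonal matrix with entries 3, 2/3, 0.
So there are 2 positive, 1 zero pivots.
Hence Q is positive semidefinite.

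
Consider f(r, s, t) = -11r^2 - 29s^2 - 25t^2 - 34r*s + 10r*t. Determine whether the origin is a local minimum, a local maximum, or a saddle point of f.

local maximum

The Hessian at the origin is H = [[-22, -34, 10], [-34, -58, 0], [10, 0, -50]].
An LDLᵀ factorisation of H has diagonal entries -22, -60/11, -5/3.
So there are 3 negative pivots.
H is negative definite, so the origin is a strict local maximum.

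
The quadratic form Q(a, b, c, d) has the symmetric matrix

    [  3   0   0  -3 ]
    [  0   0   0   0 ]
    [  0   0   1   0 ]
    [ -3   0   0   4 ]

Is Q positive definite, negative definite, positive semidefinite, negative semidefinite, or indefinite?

Symmetric row and column elimination reduces A to a congruent diagonal form with pivots 3, 0, 1, 1.
That gives 3 positive, 1 zero pivots.
Hence Q is positive semidefinite.

positive semidefinite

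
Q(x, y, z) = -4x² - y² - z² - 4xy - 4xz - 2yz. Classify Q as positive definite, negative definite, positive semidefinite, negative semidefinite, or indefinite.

negative semidefinite

The associated matrix is A = [[-4, -2, -2], [-2, -1, -1], [-2, -1, -1]].
Applying the same elementary operations to the rows and columns of A produces a congruent diagonal matrix with entries -4, 0, 0.
That gives 1 negative, 2 zero pivots.
Hence Q is negative semidefinite.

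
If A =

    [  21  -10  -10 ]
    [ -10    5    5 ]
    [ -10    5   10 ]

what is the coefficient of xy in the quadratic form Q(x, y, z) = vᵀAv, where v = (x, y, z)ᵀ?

-20

The coefficient of xy is A[1,2] + A[2,1] = 2·(-10) = -20.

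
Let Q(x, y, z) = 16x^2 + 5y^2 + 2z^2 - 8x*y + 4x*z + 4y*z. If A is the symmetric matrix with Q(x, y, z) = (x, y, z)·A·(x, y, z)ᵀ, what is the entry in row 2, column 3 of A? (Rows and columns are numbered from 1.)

2

The coefficient of y·z in Q is 4. For a symmetric A this equals A[2,3] + A[3,2] = 2·A[2,3].
So A[2,3] = 4/2 = 2.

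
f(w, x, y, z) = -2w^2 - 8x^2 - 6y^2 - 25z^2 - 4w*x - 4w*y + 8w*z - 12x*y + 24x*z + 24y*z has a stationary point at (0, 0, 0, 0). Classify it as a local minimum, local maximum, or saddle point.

local maximum

The Hessian at the origin is H = [[-4, -4, -4, 8], [-4, -16, -12, 24], [-4, -12, -12, 24], [8, 24, 24, -50]].
An LDLᵀ factorisation of H has diagonal entries -4, -12, -8/3, -2.
Counting signs: 4 negative.
H is negative definite, so the origin is a strict local maximum.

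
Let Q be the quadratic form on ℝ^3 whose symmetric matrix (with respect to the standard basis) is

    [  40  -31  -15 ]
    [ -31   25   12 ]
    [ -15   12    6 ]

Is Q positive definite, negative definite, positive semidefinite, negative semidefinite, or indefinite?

positive definite

Row-reducing A symmetrically gives the diagonal entries 40, 39/40, 3/13.
That gives 3 positive pivots.
Hence Q is positive definite.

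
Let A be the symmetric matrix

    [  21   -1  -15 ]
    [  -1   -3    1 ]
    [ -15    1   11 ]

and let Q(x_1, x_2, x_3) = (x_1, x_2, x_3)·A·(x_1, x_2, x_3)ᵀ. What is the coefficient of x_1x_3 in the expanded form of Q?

-30

The coefficient of x_1x_3 is A[1,3] + A[3,1] = 2·(-15) = -30.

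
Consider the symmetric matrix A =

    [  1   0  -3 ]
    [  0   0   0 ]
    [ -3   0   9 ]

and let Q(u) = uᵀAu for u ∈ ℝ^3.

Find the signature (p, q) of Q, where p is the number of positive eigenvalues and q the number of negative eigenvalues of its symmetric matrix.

(1, 0)

Row-reducing A symmetrically gives the diagonal entries 1, 0, 0.
So there are 1 positive, 2 zero pivots.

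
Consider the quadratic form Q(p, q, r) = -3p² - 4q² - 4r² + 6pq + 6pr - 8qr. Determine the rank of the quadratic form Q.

The associated matrix is A = [[-3, 3, 3], [3, -4, -4], [3, -4, -4]].
Congruent diagonalization of A (simultaneous row and column reduction) yields pivots -3, -1, 0.
That gives 2 negative, 1 zero pivots.
The rank is the number of nonzero pivots: 2.

2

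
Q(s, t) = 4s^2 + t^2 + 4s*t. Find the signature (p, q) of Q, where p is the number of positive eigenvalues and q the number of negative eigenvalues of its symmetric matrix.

Write A = [[4, 2], [2, 1]].
Applying the same elementary operations to the rows and columns of A produces a congruent diagonal matrix with entries 4, 0.
Counting signs: 1 positive, 1 zero.

(1, 0)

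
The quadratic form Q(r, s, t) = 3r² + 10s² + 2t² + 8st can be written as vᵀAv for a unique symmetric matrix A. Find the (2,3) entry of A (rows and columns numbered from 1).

The coefficient of s·t in Q is 8. For a symmetric A this equals A[2,3] + A[3,2] = 2·A[2,3].
So A[2,3] = 8/2 = 4.

4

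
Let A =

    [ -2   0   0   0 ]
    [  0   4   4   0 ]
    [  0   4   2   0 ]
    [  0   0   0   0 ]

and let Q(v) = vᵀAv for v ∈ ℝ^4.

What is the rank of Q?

3

Symmetric row and column elimination reduces A to a congruent diagonal form with pivots -2, 4, -2, 0.
Counting signs: 1 positive, 2 negative, 1 zero.
The rank is the number of nonzero pivots: 3.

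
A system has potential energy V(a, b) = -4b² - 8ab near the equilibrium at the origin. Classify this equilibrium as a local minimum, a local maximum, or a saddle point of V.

saddle point

The Hessian at the origin is H = [[0, -8], [-8, -8]].
det H = 0·-8 − (-8)² = -64 < 0, so H is indefinite.
Therefore the origin is a saddle point.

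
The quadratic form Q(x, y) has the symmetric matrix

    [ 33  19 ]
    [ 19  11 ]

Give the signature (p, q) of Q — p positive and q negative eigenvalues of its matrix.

(2, 0)

Row-reducing A symmetrically gives the diagonal entries 33, 2/33.
Counting signs: 2 positive.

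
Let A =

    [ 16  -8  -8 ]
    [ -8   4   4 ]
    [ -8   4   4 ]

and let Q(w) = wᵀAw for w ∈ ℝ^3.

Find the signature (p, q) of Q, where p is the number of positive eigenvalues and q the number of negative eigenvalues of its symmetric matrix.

Applying the same elementary operations to the rows and columns of A produces a congruent diagonal matrix with entries 16, 0, 0.
So there are 1 positive, 2 zero pivots.

(1, 0)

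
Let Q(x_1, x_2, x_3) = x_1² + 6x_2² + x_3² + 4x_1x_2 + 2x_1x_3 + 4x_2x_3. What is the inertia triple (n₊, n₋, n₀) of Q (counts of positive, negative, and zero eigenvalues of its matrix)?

(2, 0, 1)

The symmetric matrix is A = [[1, 2, 1], [2, 6, 2], [1, 2, 1]].
Applying the same elementary operations to the rows and columns of A produces a congruent diagonal matrix with entries 1, 2, 0.
That gives 2 positive, 1 zero pivots.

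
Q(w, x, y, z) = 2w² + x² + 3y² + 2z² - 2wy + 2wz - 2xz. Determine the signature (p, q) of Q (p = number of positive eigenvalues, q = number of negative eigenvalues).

Write A = [[2, 0, -1, 1], [0, 1, 0, -1], [-1, 0, 3, 0], [1, -1, 0, 2]].
Applying the same elementary operations to the rows and columns of A produces a congruent diagonal matrix with entries 2, 1, 5/2, 2/5.
That gives 4 positive pivots.

(4, 0)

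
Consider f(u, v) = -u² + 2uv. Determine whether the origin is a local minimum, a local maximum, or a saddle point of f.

saddle point

The Hessian at the origin is H = [[-2, 2], [2, 0]].
det H = -2·0 − (2)² = -4 < 0, so H is indefinite.
Therefore the origin is a saddle point.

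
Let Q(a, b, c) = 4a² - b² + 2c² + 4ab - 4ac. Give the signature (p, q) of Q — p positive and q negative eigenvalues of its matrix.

(2, 1)

Write A = [[4, 2, -2], [2, -1, 0], [-2, 0, 2]].
An LDLᵀ factorisation of A has diagonal entries 4, -2, 3/2.
So there are 2 positive, 1 negative pivots.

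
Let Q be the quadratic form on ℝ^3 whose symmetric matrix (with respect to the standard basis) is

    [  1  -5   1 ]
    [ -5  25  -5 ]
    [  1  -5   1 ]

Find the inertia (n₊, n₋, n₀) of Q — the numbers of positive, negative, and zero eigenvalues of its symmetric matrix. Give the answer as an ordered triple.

(1, 0, 2)

Row-reducing A symmetrically gives the diagonal entries 1, 0, 0.
So there are 1 positive, 2 zero pivots.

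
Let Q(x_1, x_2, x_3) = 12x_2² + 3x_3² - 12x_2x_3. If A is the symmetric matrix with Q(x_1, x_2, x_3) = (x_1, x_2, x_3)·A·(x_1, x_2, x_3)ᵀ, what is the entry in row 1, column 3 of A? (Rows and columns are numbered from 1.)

The coefficient of x_1·x_3 in Q is 0. For a symmetric A this equals A[1,3] + A[3,1] = 2·A[1,3].
So A[1,3] = 0/2 = 0.

0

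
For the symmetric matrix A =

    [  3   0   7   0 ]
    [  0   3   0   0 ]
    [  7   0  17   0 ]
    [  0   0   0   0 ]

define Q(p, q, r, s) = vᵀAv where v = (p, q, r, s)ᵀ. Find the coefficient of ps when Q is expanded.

0

The coefficient of ps is A[1,4] + A[4,1] = 2·0 = 0.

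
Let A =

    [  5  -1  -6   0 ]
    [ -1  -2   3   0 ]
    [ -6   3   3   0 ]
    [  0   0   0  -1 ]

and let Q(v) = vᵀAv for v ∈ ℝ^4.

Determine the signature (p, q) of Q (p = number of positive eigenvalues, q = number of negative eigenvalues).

Symmetric row and column elimination reduces A to a congruent diagonal form with pivots 5, -11/5, -30/11, -1.
That gives 1 positive, 3 negative pivots.

(1, 3)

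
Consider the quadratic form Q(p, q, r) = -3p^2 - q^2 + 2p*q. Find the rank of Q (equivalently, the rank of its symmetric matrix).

2

Write A = [[-3, 1, 0], [1, -1, 0], [0, 0, 0]].
Symmetric row and column elimination reduces A to a congruent diagonal form with pivots -3, -2/3, 0.
Counting signs: 2 negative, 1 zero.
The rank is the number of nonzero pivots: 2.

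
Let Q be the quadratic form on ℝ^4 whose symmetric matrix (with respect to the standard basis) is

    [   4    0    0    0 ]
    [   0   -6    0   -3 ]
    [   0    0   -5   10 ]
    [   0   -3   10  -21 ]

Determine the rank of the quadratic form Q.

Row-reducing A symmetrically gives the diagonal entries 4, -6, -5, 1/2.
So there are 2 positive, 2 negative pivots.
The rank is the number of nonzero pivots: 4.

4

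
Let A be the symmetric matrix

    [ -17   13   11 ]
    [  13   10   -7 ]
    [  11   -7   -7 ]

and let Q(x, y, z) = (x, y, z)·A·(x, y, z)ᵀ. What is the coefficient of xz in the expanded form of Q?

22

The coefficient of xz is A[1,3] + A[3,1] = 2·11 = 22.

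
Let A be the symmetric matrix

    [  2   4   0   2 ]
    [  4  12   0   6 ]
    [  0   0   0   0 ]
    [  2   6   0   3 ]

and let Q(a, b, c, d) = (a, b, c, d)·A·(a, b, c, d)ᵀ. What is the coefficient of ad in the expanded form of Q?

4

The coefficient of ad is A[1,4] + A[4,1] = 2·2 = 4.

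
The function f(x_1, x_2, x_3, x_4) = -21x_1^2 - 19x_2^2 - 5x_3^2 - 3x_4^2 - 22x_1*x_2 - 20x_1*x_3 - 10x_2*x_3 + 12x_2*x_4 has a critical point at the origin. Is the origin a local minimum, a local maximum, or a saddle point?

The Hessian at the origin is H = [[-42, -22, -20, 0], [-22, -38, -10, 12], [-20, -10, -10, 0], [0, 12, 0, -6]].
Symmetric row and column elimination reduces H to a congruent diagonal form with pivots -42, -556/21, -65/139, -6/13.
Counting signs: 4 negative.
H is negative definite, so the origin is a strict local maximum.

local maximum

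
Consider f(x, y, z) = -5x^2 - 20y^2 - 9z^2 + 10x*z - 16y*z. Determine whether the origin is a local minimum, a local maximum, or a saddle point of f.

local maximum

The Hessian at the origin is H = [[-10, 0, 10], [0, -40, -16], [10, -16, -18]].
An LDLᵀ factorisation of H has diagonal entries -10, -40, -8/5.
That gives 3 negative pivots.
H is negative definite, so the origin is a strict local maximum.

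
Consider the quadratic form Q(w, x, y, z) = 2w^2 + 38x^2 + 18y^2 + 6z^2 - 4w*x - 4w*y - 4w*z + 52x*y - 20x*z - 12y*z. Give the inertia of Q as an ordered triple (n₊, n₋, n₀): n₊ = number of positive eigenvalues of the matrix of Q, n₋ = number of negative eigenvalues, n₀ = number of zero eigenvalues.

(2, 0, 2)

Write A = [[2, -2, -2, -2], [-2, 38, 26, -10], [-2, 26, 18, -6], [-2, -10, -6, 6]].
Row-reducing A symmetrically gives the diagonal entries 2, 36, 0, 0.
Counting signs: 2 positive, 2 zero.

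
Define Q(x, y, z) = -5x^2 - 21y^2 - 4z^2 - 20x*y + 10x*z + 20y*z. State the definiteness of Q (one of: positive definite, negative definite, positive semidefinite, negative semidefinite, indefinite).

Write A = [[-5, -10, 5], [-10, -21, 10], [5, 10, -4]].
An LDLᵀ factorisation of A has diagonal entries -5, -1, 1.
That gives 1 positive, 2 negative pivots.
Hence Q is indefinite.

indefinite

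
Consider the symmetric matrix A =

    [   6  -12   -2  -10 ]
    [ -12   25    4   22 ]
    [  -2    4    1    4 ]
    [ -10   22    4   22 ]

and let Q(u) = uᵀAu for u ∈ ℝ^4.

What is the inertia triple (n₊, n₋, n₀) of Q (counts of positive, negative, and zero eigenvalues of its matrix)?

(3, 0, 1)

Symmetric row and column elimination reduces A to a congruent diagonal form with pivots 6, 1, 1/3, 0.
Counting signs: 3 positive, 1 zero.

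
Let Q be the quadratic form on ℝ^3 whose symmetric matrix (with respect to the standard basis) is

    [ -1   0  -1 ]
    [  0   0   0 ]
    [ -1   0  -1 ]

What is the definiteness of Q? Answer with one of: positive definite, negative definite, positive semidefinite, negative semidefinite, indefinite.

Congruent diagonalization of A (simultaneous row and column reduction) yields pivots -1, 0, 0.
Counting signs: 1 negative, 2 zero.
Hence Q is negative semidefinite.

negative semidefinite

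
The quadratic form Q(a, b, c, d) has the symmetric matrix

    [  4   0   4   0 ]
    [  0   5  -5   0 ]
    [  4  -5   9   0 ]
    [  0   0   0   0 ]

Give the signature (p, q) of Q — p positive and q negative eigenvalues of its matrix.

(2, 0)

Row-reducing A symmetrically gives the diagonal entries 4, 5, 0, 0.
That gives 2 positive, 2 zero pivots.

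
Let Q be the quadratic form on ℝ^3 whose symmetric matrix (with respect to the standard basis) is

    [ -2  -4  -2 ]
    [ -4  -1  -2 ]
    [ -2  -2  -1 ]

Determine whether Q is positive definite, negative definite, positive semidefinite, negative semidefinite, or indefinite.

indefinite

Congruent diagonalization of A (simultaneous row and column reduction) yields pivots -2, 7, 3/7.
So there are 2 positive, 1 negative pivots.
Hence Q is indefinite.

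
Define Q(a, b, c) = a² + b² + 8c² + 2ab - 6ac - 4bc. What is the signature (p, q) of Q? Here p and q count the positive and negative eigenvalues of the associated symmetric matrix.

(2, 1)

The symmetric matrix is A = [[1, 1, -3], [1, 1, -2], [-3, -2, 8]].
By Sylvester's law of inertia any congruent diagonalization of A has 2 positive, 1 negative and 0 zero entries.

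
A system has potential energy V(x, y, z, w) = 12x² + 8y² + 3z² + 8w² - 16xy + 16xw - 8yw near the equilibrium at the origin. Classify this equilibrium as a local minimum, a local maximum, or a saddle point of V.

local minimum

The Hessian at the origin is H = [[24, -16, 0, 16], [-16, 16, 0, -8], [0, 0, 6, 0], [16, -8, 0, 16]].
An LDLᵀ factorisation of H has diagonal entries 24, 16/3, 6, 4.
Counting signs: 4 positive.
H is positive definite, so the origin is a strict local minimum.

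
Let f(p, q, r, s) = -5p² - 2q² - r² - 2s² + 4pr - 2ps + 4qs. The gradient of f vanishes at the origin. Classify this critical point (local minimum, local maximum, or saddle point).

saddle point

The Hessian at the origin is H = [[-10, 0, 4, -2], [0, -4, 0, 4], [4, 0, -2, 0], [-2, 4, 0, -4]].
Row-reducing H symmetrically gives the diagonal entries -10, -4, -2/5, 2.
That gives 1 positive, 3 negative pivots.
H is indefinite, so the origin is a saddle point.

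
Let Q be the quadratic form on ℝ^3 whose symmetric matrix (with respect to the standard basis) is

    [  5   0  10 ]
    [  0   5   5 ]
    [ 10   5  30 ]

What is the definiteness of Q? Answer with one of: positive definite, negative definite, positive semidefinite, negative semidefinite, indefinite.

Leading principal minors: Δ_1 = 5, Δ_2 = 25, Δ_3 = 125.
All leading principal minors are positive, so by Sylvester's criterion Q is positive definite.

positive definite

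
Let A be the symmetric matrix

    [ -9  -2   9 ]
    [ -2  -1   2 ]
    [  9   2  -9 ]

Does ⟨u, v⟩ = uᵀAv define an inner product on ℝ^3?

Row-reducing A symmetrically gives the diagonal entries -9, -5/9, 0.
That gives 2 negative, 1 zero pivots.
Hence Q is negative semidefinite.
⟨·,·⟩ is an inner product exactly when A is positive definite.

no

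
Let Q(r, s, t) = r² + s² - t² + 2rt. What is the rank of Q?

3

Write A = [[1, 0, 1], [0, 1, 0], [1, 0, -1]].
Congruent diagonalization of A (simultaneous row and column reduction) yields pivots 1, 1, -2.
That gives 2 positive, 1 negative pivots.
The rank is the number of nonzero pivots: 3.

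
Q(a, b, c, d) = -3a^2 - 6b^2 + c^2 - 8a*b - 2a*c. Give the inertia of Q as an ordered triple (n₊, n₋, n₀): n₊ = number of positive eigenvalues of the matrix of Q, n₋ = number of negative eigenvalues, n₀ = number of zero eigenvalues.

(1, 2, 1)

Write A = [[-3, -4, -1, 0], [-4, -6, 0, 0], [-1, 0, 1, 0], [0, 0, 0, 0]].
Row-reducing A symmetrically gives the diagonal entries -3, -2/3, 4, 0.
Counting signs: 1 positive, 2 negative, 1 zero.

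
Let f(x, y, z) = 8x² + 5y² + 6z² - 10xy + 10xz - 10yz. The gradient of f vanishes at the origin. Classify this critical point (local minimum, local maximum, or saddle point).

local minimum

The Hessian at the origin is H = [[16, -10, 10], [-10, 10, -10], [10, -10, 12]].
Applying the same elementary operations to the rows and columns of H produces a congruent diagonal matrix with entries 16, 15/4, 2.
That gives 3 positive pivots.
H is positive definite, so the origin is a strict local minimum.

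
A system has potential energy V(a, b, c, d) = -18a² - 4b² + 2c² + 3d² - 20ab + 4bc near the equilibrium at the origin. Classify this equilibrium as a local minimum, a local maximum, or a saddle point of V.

The Hessian at the origin is H = [[-36, -20, 0, 0], [-20, -8, 4, 0], [0, 4, 4, 0], [0, 0, 0, 6]].
An LDLᵀ factorisation of H has diagonal entries -36, 28/9, -8/7, 6.
That gives 2 positive, 2 negative pivots.
H is indefinite, so the origin is a saddle point.

saddle point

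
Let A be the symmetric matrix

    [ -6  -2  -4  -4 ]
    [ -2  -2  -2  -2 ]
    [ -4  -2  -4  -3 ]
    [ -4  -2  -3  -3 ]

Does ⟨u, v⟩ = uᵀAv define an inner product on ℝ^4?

no

Congruent diagonalization of A (simultaneous row and column reduction) yields pivots -6, -4/3, -1, 0.
That gives 3 negative, 1 zero pivots.
Hence Q is negative semidefinite.
⟨·,·⟩ is an inner product exactly when A is positive definite.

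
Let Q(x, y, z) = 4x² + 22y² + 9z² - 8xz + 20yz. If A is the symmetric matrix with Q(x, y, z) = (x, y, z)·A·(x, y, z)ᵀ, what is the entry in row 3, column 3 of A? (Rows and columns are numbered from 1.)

The coefficient of z² in Q is 9, and that is exactly A[3,3].

9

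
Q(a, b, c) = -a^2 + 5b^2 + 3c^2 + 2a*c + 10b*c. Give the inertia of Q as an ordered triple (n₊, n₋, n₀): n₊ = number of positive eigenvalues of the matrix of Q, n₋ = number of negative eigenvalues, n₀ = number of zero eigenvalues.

Write A = [[-1, 0, 1], [0, 5, 5], [1, 5, 3]].
Row-reducing A symmetrically gives the diagonal entries -1, 5, -1.
That gives 1 positive, 2 negative pivots.

(1, 2, 0)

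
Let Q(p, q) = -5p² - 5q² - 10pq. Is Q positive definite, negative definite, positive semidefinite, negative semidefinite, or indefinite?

The symmetric matrix of Q is [[-5, -5], [-5, -5]].
For the 2×2 matrix [[-5, -5], [-5, -5]]: det = -5·-5 − (-5)² = 0, trace = -10.
det = 0 so one eigenvalue is zero; the form is semidefinite with the sign of the trace.

negative semidefinite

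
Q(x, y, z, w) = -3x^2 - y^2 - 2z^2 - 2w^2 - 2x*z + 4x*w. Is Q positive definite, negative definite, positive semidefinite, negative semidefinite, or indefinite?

Write A = [[-3, 0, -1, 2], [0, -1, 0, 0], [-1, 0, -2, 0], [2, 0, 0, -2]].
Applying the same elementary operations to the rows and columns of A produces a congruent diagonal matrix with entries -3, -1, -5/3, -2/5.
Counting signs: 4 negative.
Hence Q is negative definite.

negative definite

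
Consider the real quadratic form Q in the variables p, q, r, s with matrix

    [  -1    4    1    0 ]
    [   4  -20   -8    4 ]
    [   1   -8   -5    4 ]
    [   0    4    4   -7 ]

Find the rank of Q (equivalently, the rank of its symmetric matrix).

Applying the same elementary operations to the rows and columns of A produces a congruent diagonal matrix with entries -1, -4, 0, -3.
That gives 3 negative, 1 zero pivots.
The rank is the number of nonzero pivots: 3.

3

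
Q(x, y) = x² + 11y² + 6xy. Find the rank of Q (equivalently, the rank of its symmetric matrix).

2

The symmetric matrix is A = [[1, 3], [3, 11]].
An LDLᵀ factorisation of A has diagonal entries 1, 2.
Counting signs: 2 positive.
The rank is the number of nonzero pivots: 2.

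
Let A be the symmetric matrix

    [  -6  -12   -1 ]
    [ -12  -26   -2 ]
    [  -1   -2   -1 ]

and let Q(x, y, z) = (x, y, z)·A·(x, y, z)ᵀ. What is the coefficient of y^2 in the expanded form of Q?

The coefficient of y^2 is the diagonal entry A[2,2] = -26.

-26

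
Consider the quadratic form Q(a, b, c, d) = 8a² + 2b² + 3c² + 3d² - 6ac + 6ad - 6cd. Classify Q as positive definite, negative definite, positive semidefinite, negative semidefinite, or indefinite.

Write A = [[8, 0, -3, 3], [0, 2, 0, 0], [-3, 0, 3, -3], [3, 0, -3, 3]].
Applying the same elementary operations to the rows and columns of A produces a congruent diagonal matrix with entries 8, 2, 15/8, 0.
So there are 3 positive, 1 zero pivots.
Hence Q is positive semidefinite.

positive semidefinite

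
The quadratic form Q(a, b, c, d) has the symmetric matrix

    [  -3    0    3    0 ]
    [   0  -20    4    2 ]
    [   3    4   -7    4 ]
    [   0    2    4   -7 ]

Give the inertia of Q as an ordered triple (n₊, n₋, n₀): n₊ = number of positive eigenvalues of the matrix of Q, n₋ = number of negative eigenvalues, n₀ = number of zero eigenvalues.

Applying the same elementary operations to the rows and columns of A produces a congruent diagonal matrix with entries -3, -20, -16/5, -3/4.
So there are 4 negative pivots.

(0, 4, 0)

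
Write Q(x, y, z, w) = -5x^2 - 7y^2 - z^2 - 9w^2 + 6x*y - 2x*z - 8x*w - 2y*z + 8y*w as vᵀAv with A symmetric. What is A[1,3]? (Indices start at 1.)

The coefficient of x·z in Q is -2. For a symmetric A this equals A[1,3] + A[3,1] = 2·A[1,3].
So A[1,3] = -2/2 = -1.

-1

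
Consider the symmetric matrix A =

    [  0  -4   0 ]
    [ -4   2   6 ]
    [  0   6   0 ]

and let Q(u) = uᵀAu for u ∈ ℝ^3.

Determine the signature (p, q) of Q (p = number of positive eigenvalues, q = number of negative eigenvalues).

(1, 1)

By Sylvester's law of inertia any congruent diagonalization of A has 1 positive, 1 negative and 1 zero entries.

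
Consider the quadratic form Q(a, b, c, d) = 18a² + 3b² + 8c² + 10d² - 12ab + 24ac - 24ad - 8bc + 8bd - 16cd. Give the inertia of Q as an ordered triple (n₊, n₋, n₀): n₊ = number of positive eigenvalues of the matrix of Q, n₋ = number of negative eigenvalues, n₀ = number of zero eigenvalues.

The associated matrix is A = [[18, -6, 12, -12], [-6, 3, -4, 4], [12, -4, 8, -8], [-12, 4, -8, 10]].
Row-reducing A symmetrically gives the diagonal entries 18, 1, 0, 2.
Counting signs: 3 positive, 1 zero.

(3, 0, 1)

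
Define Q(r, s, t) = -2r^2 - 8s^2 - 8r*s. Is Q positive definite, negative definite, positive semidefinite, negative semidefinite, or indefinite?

negative semidefinite

The symmetric matrix is A = [[-2, -4, 0], [-4, -8, 0], [0, 0, 0]].
Row-reducing A symmetrically gives the diagonal entries -2, 0, 0.
Counting signs: 1 negative, 2 zero.
Hence Q is negative semidefinite.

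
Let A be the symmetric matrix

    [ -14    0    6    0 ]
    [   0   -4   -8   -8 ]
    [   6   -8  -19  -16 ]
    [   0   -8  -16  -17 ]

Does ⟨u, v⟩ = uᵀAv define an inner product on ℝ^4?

no

Symmetric row and column elimination reduces A to a congruent diagonal form with pivots -14, -4, -3/7, -1.
Counting signs: 4 negative.
Hence Q is negative definite.
⟨·,·⟩ is an inner product exactly when A is positive definite.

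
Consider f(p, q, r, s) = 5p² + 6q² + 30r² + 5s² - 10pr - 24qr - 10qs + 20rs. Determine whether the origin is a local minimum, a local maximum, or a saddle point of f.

The Hessian at the origin is H = [[10, 0, -10, 0], [0, 12, -24, -10], [-10, -24, 60, 20], [0, -10, 20, 10]].
Applying the same elementary operations to the rows and columns of H produces a congruent diagonal matrix with entries 10, 12, 2, 5/3.
That gives 4 positive pivots.
H is positive definite, so the origin is a strict local minimum.

local minimum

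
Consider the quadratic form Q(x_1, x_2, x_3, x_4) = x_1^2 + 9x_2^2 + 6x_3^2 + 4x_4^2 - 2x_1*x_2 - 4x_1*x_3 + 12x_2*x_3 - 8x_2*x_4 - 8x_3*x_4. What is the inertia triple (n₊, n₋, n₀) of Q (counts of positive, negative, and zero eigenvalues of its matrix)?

(3, 1, 0)

The symmetric matrix is A = [[1, -1, -2, 0], [-1, 9, 6, -4], [-2, 6, 6, -4], [0, -4, -4, 4]].
By Sylvester's law of inertia any congruent diagonalization of A has 3 positive, 1 negative and 0 zero entries.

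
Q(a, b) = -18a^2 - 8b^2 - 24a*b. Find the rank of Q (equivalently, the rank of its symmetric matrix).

1

The symmetric matrix is A = [[-18, -12], [-12, -8]].
Symmetric row and column elimination reduces A to a congruent diagonal form with pivots -18, 0.
That gives 1 negative, 1 zero pivots.
The rank is the number of nonzero pivots: 1.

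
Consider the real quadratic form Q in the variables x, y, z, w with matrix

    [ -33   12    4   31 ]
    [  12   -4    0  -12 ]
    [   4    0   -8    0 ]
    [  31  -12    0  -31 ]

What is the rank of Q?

3

Congruent diagonalization of A (simultaneous row and column reduction) yields pivots -33, 4/11, -40/3, 0.
So there are 1 positive, 2 negative, 1 zero pivots.
The rank is the number of nonzero pivots: 3.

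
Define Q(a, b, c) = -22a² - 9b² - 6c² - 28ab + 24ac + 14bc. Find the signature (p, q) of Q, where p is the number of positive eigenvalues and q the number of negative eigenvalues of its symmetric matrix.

The associated matrix is A = [[-22, -14, 12], [-14, -9, 7], [12, 7, -6]].
Congruent diagonalization of A (simultaneous row and column reduction) yields pivots -22, -1/11, 5.
Counting signs: 1 positive, 2 negative.

(1, 2)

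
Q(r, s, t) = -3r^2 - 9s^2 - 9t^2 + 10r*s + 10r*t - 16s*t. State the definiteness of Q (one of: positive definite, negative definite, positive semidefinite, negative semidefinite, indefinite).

The symmetric matrix of Q is A = [[-3, 5, 5], [5, -9, -8], [5, -8, -9]].
Leading principal minors: Δ_1 = -3, Δ_2 = 2, Δ_3 = -1.
The signs alternate starting with Δ_1 < 0, so by Sylvester's criterion Q is negative definite.

negative definite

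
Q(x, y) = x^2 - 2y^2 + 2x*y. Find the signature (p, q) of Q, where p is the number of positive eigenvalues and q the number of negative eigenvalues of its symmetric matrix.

The symmetric matrix is A = [[1, 1], [1, -2]].
Congruent diagonalization of A (simultaneous row and column reduction) yields pivots 1, -3.
So there are 1 positive, 1 negative pivots.

(1, 1)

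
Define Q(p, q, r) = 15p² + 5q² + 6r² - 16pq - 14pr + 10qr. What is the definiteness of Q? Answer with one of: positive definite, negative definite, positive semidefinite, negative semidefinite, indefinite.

positive definite

The symmetric matrix of Q is A = [[15, -8, -7], [-8, 5, 5], [-7, 5, 6]].
Leading principal minors: Δ_1 = 15, Δ_2 = 11, Δ_3 = 6.
All leading principal minors are positive, so by Sylvester's criterion Q is positive definite.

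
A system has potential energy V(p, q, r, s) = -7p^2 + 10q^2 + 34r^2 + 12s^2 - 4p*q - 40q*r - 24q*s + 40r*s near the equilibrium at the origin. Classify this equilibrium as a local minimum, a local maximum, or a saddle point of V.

The Hessian at the origin is H = [[-14, -4, 0, 0], [-4, 20, -40, -24], [0, -40, 68, 40], [0, -24, 40, 24]].
Row-reducing H symmetrically gives the diagonal entries -14, 148/7, -284/37, 40/71.
That gives 2 positive, 2 negative pivots.
H is indefinite, so the origin is a saddle point.

saddle point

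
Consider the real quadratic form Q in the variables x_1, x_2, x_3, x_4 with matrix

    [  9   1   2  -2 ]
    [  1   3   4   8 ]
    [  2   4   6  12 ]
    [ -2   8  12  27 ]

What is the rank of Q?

Row-reducing A symmetrically gives the diagonal entries 9, 26/9, 8/13, -3/2.
That gives 3 positive, 1 negative pivots.
The rank is the number of nonzero pivots: 4.

4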